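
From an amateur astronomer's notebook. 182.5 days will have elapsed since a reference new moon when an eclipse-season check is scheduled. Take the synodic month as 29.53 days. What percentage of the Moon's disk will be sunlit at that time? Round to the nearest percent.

29%

182.5/29.53 = 6.180 lunations, so 6 complete cycles and 5.32 d into the next.
Phase angle: θ = 360°·(5.32 d)/(29.53 d) = 64.9°.
With cos θ = 0.425, the lit fraction is (1 − 0.425)/2 ≈ 0.288, so 29%.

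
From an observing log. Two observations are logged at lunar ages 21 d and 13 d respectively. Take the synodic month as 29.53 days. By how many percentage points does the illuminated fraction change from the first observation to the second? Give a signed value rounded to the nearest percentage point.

θ₁ = 360° × 21/29.53 = 256.0°, f₁ = (1 − cos θ₁)/2 = 0.621.
θ₂ = 360° × 13/29.53 = 158.5°, f₂ = (1 − cos θ₂)/2 = 0.965.
Change = f₂ − f₁ = +0.344 → +34 percentage points.

+34 percentage points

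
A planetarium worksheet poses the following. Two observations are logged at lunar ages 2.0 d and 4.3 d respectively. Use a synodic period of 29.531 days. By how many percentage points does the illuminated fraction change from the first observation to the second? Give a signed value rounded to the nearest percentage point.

+15 percentage points

First observation: θ = 360°·2.0/29.531 = 24.4°, so f = 0.045.
Second observation: θ = 52.4°, f = 0.195.
Δf = 0.195 − 0.045 = +0.150, i.e. +15 pp.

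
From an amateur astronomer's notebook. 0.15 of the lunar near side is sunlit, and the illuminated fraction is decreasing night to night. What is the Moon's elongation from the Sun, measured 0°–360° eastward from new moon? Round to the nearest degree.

cos θ = 1 − 2f = 0.700, giving a principal value of 45.6°.
Waning ⇒ past full, so θ = 360° − 45.6° = 314.4°.

314°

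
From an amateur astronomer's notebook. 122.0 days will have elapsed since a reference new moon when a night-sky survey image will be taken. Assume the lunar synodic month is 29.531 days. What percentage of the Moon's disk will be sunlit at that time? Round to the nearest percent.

16%

Reduce mod P: 122.0 − 4×29.531 = 3.88 d into the current lunation.
The Moon has covered 3.88/29.531 of its cycle, so θ ≈ 360° × 3.88/29.531 = 47.3°.
Illuminated fraction = (1 − cos 47.3°)/2 = (1 − 0.679)/2 ≈ 0.161, so 16%.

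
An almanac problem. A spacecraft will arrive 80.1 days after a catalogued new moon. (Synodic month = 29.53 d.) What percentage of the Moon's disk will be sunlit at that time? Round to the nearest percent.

Reduce mod P: 80.1 − 2×29.53 = 21.04 d into the current lunation.
Elongation θ = 360° × 21.04/29.53 ≈ 256.5°.
With cos θ = (-0.233), the lit fraction is (1 − (-0.233))/2 ≈ 0.617, so 62%.

62%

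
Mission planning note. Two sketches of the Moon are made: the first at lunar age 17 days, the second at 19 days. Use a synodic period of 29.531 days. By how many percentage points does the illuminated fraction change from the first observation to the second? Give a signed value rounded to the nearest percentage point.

-13 percentage points

θ₁ = 360° × 17/29.531 = 207.2°, f₁ = (1 − cos θ₁)/2 = 0.945.
θ₂ = 360° × 19/29.531 = 231.6°, f₂ = (1 − cos θ₂)/2 = 0.810.
Change = f₂ − f₁ = -0.134 → -13 percentage points.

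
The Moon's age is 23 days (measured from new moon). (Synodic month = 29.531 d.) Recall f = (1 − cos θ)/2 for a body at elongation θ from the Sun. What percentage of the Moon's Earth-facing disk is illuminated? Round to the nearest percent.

The Moon has covered 23/29.531 of its cycle, so θ ≈ 360° × 23/29.531 = 280.4°.
With cos θ = 0.180, the lit fraction is (1 − 0.180)/2 ≈ 0.410, so 41%.

41%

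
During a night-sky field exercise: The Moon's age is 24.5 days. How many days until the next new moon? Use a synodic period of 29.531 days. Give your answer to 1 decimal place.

The next new moon completes the synodic month: 29.531 − 24.5 = 5.031 days.

5.0 days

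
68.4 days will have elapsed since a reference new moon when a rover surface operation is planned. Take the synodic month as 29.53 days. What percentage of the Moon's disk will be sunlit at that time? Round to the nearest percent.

70%

Reduce mod P: 68.4 − 2×29.53 = 9.34 d into the current lunation.
Elongation θ = 360° × 9.34/29.53 ≈ 113.9°.
With cos θ = (-0.405), the lit fraction is (1 − (-0.405))/2 ≈ 0.702, so 70%.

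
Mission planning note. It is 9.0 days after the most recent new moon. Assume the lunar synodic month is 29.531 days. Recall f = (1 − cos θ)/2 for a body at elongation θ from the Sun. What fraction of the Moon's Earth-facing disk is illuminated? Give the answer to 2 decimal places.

Elongation θ = 360° × 9.0/29.531 ≈ 109.7°.
cos 109.7° = (-0.337), so f = (1 − (-0.337))/2 = 0.669.

0.67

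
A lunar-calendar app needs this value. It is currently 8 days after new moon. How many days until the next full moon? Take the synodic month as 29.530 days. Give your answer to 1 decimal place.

Full moon is 0.5 of the way through the cycle: age 0.5 × 29.530 = 14.765 d.
So 6.765 days remain (14.765 − 8).

6.8 days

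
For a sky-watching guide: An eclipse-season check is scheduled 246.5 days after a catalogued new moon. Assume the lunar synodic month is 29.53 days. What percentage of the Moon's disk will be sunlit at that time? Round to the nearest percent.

79%

Reduce mod P: 246.5 − 8×29.53 = 10.26 d into the current lunation.
Elongation θ = 360° × 10.26/29.53 ≈ 125.1°.
cos 125.1° = (-0.575), so f = (1 − (-0.575))/2 = 0.787, so 79%.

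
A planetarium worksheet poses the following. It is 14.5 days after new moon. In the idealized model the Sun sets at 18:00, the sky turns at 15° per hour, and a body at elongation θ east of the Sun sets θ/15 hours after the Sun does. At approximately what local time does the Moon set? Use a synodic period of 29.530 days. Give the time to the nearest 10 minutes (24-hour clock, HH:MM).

05:50

The Moon has covered 14.5/29.530 of its cycle, so θ ≈ 360° × 14.5/29.530 = 176.8°.
Delay after the Sun = 176.8° / (15°/h) ≈ 11.78 h.
18:00 + 11.785 h ≈ 05:47 → 05:50 to the nearest ten minutes.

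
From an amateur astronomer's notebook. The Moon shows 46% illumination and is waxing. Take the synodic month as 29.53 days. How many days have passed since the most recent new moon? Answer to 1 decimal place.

cos θ = 1 − 2f = 0.080, giving a principal value of 85.4°.
Before full moon the principal value applies: θ = 85.4°.
That fraction of the synodic month is 85.4/360 × 29.53 d ≈ 7.01 d.

7.0 days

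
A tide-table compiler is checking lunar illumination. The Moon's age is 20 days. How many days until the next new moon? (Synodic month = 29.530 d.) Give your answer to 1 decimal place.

One full lunation from the last new moon is 29.530 d; remaining = 29.530 − 20 = 9.530 d.

9.5 days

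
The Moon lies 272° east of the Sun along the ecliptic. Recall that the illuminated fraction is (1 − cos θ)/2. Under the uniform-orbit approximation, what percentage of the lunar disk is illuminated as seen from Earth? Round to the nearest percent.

48%

Half-versine of 272°: (1 − 0.035)/2 = 0.483, i.e. 48%.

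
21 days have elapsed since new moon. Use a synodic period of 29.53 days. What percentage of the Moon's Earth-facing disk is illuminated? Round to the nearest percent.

62%

Elongation θ = 360° × 21/29.53 ≈ 256.0°.
cos 256.0° = (-0.242), so f = (1 − (-0.242))/2 = 0.621, so 62%.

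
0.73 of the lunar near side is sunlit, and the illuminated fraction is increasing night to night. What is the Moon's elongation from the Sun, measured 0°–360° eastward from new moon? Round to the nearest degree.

117°

Invert f = (1 − cos θ)/2 to get cos θ = 1 − 2(0.73) = -0.460, hence θ₀ = arccos -0.460 = 117.4°.
Before full moon the principal value applies: θ = 117.4°.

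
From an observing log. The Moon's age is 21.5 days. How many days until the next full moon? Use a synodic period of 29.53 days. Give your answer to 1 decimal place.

Full moon is 0.5 of the way through the cycle: age 0.5 × 29.53 = 14.765 d.
This lunation's full moon (14.765 d) has passed, so add one period: 44.295 − 21.5 = 22.795 days.

22.8 days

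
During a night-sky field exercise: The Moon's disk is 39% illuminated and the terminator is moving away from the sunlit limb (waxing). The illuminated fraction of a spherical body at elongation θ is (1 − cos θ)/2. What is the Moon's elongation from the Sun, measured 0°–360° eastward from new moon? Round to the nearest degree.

cos θ = 1 − 2f = 0.220, giving a principal value of 77.3°.
The Moon is waxing (0°–180°), so θ = 77.3° directly.

77°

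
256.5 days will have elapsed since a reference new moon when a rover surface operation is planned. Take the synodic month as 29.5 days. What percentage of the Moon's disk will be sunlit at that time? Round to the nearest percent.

256.5 d spans 8 complete synodic months (8 × 29.5 = 236.00 d) plus 20.50 d.
Elongation θ = 360° × 20.50/29.5 ≈ 250.2°.
Illuminated fraction = (1 − cos 250.2°)/2 = (1 − (-0.339))/2 ≈ 0.670, so 67%.

67%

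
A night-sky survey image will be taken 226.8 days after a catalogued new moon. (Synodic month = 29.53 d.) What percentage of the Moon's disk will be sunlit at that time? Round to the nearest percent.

71%

Reduce mod P: 226.8 − 7×29.53 = 20.09 d into the current lunation.
Elongation θ = 360° × 20.09/29.53 ≈ 244.9°.
Illuminated fraction = (1 − cos 244.9°)/2 = (1 − (-0.424))/2 ≈ 0.712, so 71%.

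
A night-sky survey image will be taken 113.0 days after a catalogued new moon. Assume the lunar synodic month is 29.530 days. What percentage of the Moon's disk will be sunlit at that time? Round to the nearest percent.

27%

113.0 d spans 3 complete synodic months (3 × 29.530 = 88.59 d) plus 24.41 d.
Phase angle: θ = 360°·(24.41 d)/(29.530 d) = 297.6°.
With cos θ = 0.463, the lit fraction is (1 − 0.463)/2 ≈ 0.268, so 27%.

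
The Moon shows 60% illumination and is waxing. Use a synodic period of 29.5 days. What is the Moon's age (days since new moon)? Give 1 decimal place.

8.3 days

cos θ = 1 − 2f = -0.200, giving a principal value of 101.5°.
The Moon is waxing (0°–180°), so θ = 101.5° directly.
Age = 29.5 × 101.5°/360° ≈ 8.32 days.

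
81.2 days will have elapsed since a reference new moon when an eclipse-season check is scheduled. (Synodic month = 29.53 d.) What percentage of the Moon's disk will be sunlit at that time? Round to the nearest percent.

50%

81.2 d spans 2 complete synodic months (2 × 29.53 = 59.06 d) plus 22.14 d.
Phase angle: θ = 360°·(22.14 d)/(29.53 d) = 269.9°.
Illuminated fraction = (1 − cos 269.9°)/2 = (1 − (-0.002))/2 ≈ 0.501, so 50%.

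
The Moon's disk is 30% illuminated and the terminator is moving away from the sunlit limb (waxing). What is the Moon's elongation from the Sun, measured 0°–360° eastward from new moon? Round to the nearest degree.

66°

From f = (1 − cos θ)/2: cos θ = 1 − 2×0.30 = 0.400; arccos → 66.4°.
Before full moon the principal value applies: θ = 66.4°.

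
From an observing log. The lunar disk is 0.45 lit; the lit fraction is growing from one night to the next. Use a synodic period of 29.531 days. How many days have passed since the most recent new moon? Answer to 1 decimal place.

From f = (1 − cos θ)/2: cos θ = 1 − 2×0.45 = 0.100; arccos → 84.3°.
The Moon is waxing (0°–180°), so θ = 84.3° directly.
That fraction of the synodic month is 84.3/360 × 29.531 d ≈ 6.91 d.

6.9 days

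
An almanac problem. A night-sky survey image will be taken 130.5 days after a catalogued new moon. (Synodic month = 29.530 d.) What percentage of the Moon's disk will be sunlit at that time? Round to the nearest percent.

Reduce mod P: 130.5 − 4×29.530 = 12.38 d into the current lunation.
Elongation θ = 360° × 12.38/29.530 ≈ 150.9°.
cos 150.9° = (-0.874), so f = (1 − (-0.874))/2 = 0.937, so 94%.

94%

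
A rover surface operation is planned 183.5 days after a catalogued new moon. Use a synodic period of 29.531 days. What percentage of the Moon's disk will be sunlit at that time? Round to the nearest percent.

39%

183.5 d spans 6 complete synodic months (6 × 29.531 = 177.19 d) plus 6.31 d.
The Moon has covered 6.31/29.531 of its cycle, so θ ≈ 360° × 6.31/29.531 = 77.0°.
Illuminated fraction = (1 − cos 77.0°)/2 = (1 − 0.225)/2 ≈ 0.387, so 39%.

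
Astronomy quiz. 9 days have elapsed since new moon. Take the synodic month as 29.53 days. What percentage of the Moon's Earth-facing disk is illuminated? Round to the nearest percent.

The Moon has covered 9/29.53 of its cycle, so θ ≈ 360° × 9/29.53 = 109.7°.
cos 109.7° = (-0.337), so f = (1 − (-0.337))/2 = 0.669, so 67%.

67%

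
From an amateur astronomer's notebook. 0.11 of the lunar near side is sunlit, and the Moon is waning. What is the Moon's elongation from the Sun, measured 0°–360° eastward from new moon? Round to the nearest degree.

From f = (1 − cos θ)/2: cos θ = 1 − 2×0.11 = 0.780; arccos → 38.7°.
Waning ⇒ past full, so θ = 360° − 38.7° = 321.3°.

321°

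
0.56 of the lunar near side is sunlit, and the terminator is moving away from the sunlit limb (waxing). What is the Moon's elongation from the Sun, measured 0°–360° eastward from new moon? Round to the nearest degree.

cos θ = 1 − 2f = -0.120, giving a principal value of 96.9°.
Before full moon the principal value applies: θ = 96.9°.

97°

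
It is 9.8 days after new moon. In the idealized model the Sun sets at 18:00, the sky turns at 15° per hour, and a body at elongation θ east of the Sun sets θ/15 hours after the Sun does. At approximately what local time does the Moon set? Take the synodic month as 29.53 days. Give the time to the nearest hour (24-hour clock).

02:00

Elongation θ = 360° × 9.8/29.53 ≈ 119.5°.
The Moon trails the Sun by θ/15 = 119.5/15 ≈ 7.96 hours.
18:00 + 7.96 h ≈ 01:58 → 02:00 to the nearest hour.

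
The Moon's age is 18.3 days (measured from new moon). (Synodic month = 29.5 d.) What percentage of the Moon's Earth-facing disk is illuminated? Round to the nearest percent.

86%

Elongation θ = 360° × 18.3/29.5 ≈ 223.3°.
cos 223.3° = (-0.728), so f = (1 − (-0.728))/2 = 0.864, so 86%.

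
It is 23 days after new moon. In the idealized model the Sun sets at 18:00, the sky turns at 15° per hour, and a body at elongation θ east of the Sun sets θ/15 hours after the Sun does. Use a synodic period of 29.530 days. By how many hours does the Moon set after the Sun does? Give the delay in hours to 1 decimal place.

Elongation θ = 360° × 23/29.530 ≈ 280.4°.
At 15° of sky rotation per hour, 280.4° corresponds to a 18.69 h lag.
So the Moon sets 18.69 h after the Sun.

18.7 h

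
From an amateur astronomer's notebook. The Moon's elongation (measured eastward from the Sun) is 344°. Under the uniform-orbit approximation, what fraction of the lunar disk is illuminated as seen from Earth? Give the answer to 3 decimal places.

0.019

cos 344° = 0.961, so f = (1 − 0.961)/2 = 0.019.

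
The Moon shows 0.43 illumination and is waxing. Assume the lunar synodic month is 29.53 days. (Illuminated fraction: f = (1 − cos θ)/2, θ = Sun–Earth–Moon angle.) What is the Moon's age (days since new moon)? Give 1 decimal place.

Invert f = (1 − cos θ)/2 to get cos θ = 1 − 2(0.43) = 0.140, hence θ₀ = arccos 0.140 = 82.0°.
Waxing ⇒ before full, so θ = 82.0°.
At 360°/29.53 d per day, 82.0° corresponds to 6.72 days.

6.7 days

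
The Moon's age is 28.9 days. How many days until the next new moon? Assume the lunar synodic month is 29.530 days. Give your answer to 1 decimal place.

One full lunation from the last new moon is 29.530 d; remaining = 29.530 − 28.9 = 0.630 d.

0.6 days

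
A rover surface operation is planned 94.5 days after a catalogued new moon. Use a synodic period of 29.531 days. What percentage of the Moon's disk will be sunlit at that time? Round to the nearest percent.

35%

94.5/29.531 = 3.200 lunations, so 3 complete cycles and 5.91 d into the next.
The Moon has covered 5.91/29.531 of its cycle, so θ ≈ 360° × 5.91/29.531 = 72.0°.
Illuminated fraction = (1 − cos 72.0°)/2 = (1 − 0.309)/2 ≈ 0.346, so 35%.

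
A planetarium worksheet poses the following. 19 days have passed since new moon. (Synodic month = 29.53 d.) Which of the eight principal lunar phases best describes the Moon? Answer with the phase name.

θ ≈ 360° × 19/29.53 = 232°, which falls in the waning gibbous sector.

waning gibbous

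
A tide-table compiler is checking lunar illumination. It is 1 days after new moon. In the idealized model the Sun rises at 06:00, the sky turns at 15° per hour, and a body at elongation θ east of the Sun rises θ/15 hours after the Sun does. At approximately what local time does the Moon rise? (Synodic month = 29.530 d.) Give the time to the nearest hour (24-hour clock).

The Moon has covered 1/29.530 of its cycle, so θ ≈ 360° × 1/29.530 = 12.2°.
The Moon trails the Sun by θ/15 = 12.2/15 ≈ 0.81 hours.
06:00 + 0.81 h ≈ 06:49 → 07:00 to the nearest hour.

07:00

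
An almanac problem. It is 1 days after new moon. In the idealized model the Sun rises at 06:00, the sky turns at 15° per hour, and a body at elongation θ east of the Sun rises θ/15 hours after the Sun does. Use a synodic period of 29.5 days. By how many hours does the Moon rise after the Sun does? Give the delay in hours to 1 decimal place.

0.8 h

Phase angle: θ = 360°·(1 d)/(29.5 d) = 12.2°.
At 15° of sky rotation per hour, 12.2° corresponds to a 0.81 h lag.
So the Moon rises 0.81 h after the Sun.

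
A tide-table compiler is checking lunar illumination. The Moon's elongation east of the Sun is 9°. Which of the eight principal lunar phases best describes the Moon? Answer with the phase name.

new moon

9° lies in the new moon sector of the 8-phase cycle.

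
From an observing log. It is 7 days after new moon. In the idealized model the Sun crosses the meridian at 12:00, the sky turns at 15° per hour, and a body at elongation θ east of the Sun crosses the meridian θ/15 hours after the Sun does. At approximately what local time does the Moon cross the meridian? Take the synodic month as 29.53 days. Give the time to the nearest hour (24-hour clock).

18:00

Phase angle: θ = 360°·(7 d)/(29.53 d) = 85.3°.
Delay after the Sun = 85.3° / (15°/h) ≈ 5.69 h.
12:00 + 5.69 h ≈ 17:41 → 18:00 to the nearest hour.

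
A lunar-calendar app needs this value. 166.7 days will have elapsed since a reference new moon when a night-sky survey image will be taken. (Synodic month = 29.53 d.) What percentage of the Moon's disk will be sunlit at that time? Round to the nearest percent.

81%

166.7 d spans 5 complete synodic months (5 × 29.53 = 147.65 d) plus 19.05 d.
Elongation θ = 360° × 19.05/29.53 ≈ 232.2°.
cos 232.2° = (-0.612), so f = (1 − (-0.612))/2 = 0.806, so 81%.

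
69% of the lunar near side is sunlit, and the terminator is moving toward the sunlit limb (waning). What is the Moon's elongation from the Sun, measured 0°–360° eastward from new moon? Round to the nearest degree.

248°

cos θ = 1 − 2f = -0.380, giving a principal value of 112.3°.
Since the Moon is past full (waning), take the reflex angle: θ = 360° − 112.3° = 247.7°.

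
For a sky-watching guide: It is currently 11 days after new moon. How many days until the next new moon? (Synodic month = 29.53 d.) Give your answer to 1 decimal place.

One full lunation from the last new moon is 29.53 d; remaining = 29.53 − 11 = 18.530 d.

18.5 days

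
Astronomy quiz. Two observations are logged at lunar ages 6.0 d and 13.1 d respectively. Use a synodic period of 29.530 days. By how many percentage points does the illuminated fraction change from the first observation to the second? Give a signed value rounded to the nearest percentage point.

+61 percentage points

First observation: θ = 360°·6.0/29.530 = 73.1°, so f = 0.355.
Second observation: θ = 159.7°, f = 0.969.
Δf = 0.969 − 0.355 = +0.614, i.e. +61 pp.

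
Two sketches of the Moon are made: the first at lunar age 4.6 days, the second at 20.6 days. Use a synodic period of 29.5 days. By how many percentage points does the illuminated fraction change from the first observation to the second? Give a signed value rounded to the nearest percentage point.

+44 percentage points

First observation: θ = 360°·4.6/29.5 = 56.1°, so f = 0.221.
Second observation: θ = 251.4°, f = 0.660.
Δf = 0.660 − 0.221 = +0.438, i.e. +44 pp.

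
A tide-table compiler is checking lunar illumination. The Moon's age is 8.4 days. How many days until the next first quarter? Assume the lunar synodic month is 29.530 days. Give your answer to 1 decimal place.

First quarter occurs at elongation 90°, i.e. at age 29.530 × 90/360 = 7.383 d.
This lunation's first quarter (7.383 d) has passed, so add one period: 36.913 − 8.4 = 28.513 days.

28.5 days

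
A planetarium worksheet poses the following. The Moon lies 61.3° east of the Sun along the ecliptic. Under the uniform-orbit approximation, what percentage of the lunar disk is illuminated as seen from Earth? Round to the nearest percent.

cos 61.3° = 0.480, so f = (1 − 0.480)/2 = 0.260, i.e. 26%.

26%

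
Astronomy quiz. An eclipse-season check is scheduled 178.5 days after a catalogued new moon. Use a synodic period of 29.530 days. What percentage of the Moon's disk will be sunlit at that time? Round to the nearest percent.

2%

178.5/29.530 = 6.045 lunations, so 6 complete cycles and 1.32 d into the next.
Phase angle: θ = 360°·(1.32 d)/(29.530 d) = 16.1°.
Illuminated fraction = (1 − cos 16.1°)/2 = (1 − 0.961)/2 ≈ 0.020, so 2%.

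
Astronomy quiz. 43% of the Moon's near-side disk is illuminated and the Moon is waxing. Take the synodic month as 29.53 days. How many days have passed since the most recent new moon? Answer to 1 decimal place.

cos θ = 1 − 2f = 0.140, giving a principal value of 82.0°.
The Moon is waxing (0°–180°), so θ = 82.0° directly.
That fraction of the synodic month is 82.0/360 × 29.53 d ≈ 6.72 d.

6.7 days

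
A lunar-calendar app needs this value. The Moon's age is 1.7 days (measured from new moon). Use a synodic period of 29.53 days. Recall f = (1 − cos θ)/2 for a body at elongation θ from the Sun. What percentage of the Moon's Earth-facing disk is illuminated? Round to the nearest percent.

3%

Elongation θ = 360° × 1.7/29.53 ≈ 20.7°.
With cos θ = 0.935, the lit fraction is (1 − 0.935)/2 ≈ 0.032, so 3%.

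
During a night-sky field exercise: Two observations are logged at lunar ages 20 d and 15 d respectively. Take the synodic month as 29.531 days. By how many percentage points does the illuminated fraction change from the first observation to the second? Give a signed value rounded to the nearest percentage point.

+28 pp

θ₁ = 360° × 20/29.531 = 243.8°, f₁ = (1 − cos θ₁)/2 = 0.721.
θ₂ = 360° × 15/29.531 = 182.9°, f₂ = (1 − cos θ₂)/2 = 0.999.
Change = f₂ − f₁ = +0.279 → +28 percentage points.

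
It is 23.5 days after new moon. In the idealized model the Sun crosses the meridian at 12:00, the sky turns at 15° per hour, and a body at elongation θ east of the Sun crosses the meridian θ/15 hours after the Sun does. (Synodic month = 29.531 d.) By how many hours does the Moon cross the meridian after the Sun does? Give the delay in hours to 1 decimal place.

19.1 h

Phase angle: θ = 360°·(23.5 d)/(29.531 d) = 286.5°.
Delay after the Sun = 286.5° / (15°/h) ≈ 19.10 h.
So the Moon crosses the meridian 19.10 h after the Sun.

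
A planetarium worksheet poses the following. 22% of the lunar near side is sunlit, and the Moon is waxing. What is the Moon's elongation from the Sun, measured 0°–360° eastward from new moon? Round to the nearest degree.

56°

Invert f = (1 − cos θ)/2 to get cos θ = 1 − 2(0.22) = 0.560, hence θ₀ = arccos 0.560 = 55.9°.
The Moon is waxing (0°–180°), so θ = 55.9° directly.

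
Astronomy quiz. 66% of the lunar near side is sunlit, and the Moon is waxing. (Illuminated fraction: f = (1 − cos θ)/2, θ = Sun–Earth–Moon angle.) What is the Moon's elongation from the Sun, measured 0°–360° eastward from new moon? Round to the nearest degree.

Invert f = (1 − cos θ)/2 to get cos θ = 1 − 2(0.66) = -0.320, hence θ₀ = arccos -0.320 = 108.7°.
Before full moon the principal value applies: θ = 108.7°.

109°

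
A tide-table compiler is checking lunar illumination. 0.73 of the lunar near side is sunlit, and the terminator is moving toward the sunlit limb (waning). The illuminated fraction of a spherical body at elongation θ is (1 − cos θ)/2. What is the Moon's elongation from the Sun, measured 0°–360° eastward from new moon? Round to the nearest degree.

From f = (1 − cos θ)/2: cos θ = 1 − 2×0.73 = -0.460; arccos → 117.4°.
Waning ⇒ past full, so θ = 360° − 117.4° = 242.6°.

243°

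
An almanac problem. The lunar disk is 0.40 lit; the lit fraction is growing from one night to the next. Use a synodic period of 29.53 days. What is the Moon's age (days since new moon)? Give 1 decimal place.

6.4 days

cos θ = 1 − 2f = 0.200, giving a principal value of 78.5°.
Before full moon the principal value applies: θ = 78.5°.
At 360°/29.53 d per day, 78.5° corresponds to 6.44 days.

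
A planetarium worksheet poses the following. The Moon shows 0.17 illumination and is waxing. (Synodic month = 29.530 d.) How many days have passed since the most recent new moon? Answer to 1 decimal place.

4.0 days

cos θ = 1 − 2f = 0.660, giving a principal value of 48.7°.
The Moon is waxing (0°–180°), so θ = 48.7° directly.
That fraction of the synodic month is 48.7/360 × 29.530 d ≈ 3.99 d.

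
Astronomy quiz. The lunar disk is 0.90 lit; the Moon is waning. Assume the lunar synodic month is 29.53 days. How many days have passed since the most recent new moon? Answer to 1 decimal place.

17.8 days

cos θ = 1 − 2f = -0.800, giving a principal value of 143.1°.
A waning Moon lies in 180°–360°, so θ = 360° − 143.1° = 216.9°.
Age = 29.53 × 216.9°/360° ≈ 17.79 days.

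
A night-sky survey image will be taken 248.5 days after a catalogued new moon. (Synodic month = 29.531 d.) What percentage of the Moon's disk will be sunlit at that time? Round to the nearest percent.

Reduce mod P: 248.5 − 8×29.531 = 12.25 d into the current lunation.
Phase angle: θ = 360°·(12.25 d)/(29.531 d) = 149.4°.
Illuminated fraction = (1 − cos 149.4°)/2 = (1 − (-0.860))/2 ≈ 0.930, so 93%.

93%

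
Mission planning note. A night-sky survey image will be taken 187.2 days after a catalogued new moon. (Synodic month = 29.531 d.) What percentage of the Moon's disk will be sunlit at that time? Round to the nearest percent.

77%

187.2/29.531 = 6.339 lunations, so 6 complete cycles and 10.01 d into the next.
Phase angle: θ = 360°·(10.01 d)/(29.531 d) = 122.1°.
With cos θ = (-0.531), the lit fraction is (1 − (-0.531))/2 ≈ 0.766, so 77%.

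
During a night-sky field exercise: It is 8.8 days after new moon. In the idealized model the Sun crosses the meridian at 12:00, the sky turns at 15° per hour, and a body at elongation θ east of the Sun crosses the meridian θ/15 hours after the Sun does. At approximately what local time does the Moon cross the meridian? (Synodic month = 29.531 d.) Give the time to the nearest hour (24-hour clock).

Elongation θ = 360° × 8.8/29.531 ≈ 107.3°.
Delay after the Sun = 107.3° / (15°/h) ≈ 7.15 h.
12:00 + 7.15 h ≈ 19:09 → 19:00 to the nearest hour.

19:00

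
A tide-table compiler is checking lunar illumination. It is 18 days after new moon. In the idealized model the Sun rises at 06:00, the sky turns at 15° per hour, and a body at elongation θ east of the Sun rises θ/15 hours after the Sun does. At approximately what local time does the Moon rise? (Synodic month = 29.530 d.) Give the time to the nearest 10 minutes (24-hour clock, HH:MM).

20:40

Phase angle: θ = 360°·(18 d)/(29.530 d) = 219.4°.
At 15° of sky rotation per hour, 219.4° corresponds to a 14.63 h lag.
06:00 + 14.629 h ≈ 20:38 → 20:40 to the nearest ten minutes.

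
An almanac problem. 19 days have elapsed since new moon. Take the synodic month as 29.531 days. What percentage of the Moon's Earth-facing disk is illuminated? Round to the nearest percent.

Phase angle: θ = 360°·(19 d)/(29.531 d) = 231.6°.
Illuminated fraction = (1 − cos 231.6°)/2 = (1 − (-0.621))/2 ≈ 0.810, so 81%.

81%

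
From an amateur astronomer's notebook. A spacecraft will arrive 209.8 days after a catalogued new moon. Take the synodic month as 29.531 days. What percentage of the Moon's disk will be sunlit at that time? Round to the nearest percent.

10%

209.8/29.531 = 7.104 lunations, so 7 complete cycles and 3.08 d into the next.
The Moon has covered 3.08/29.531 of its cycle, so θ ≈ 360° × 3.08/29.531 = 37.6°.
With cos θ = 0.792, the lit fraction is (1 − 0.792)/2 ≈ 0.104, so 10%.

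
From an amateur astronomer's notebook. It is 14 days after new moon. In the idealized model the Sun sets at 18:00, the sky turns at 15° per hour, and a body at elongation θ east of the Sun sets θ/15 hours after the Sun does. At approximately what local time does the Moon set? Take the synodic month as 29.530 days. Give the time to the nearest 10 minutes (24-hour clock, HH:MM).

05:20

Elongation θ = 360° × 14/29.530 ≈ 170.7°.
Delay after the Sun = 170.7° / (15°/h) ≈ 11.38 h.
18:00 + 11.378 h ≈ 05:23 → 05:20 to the nearest ten minutes.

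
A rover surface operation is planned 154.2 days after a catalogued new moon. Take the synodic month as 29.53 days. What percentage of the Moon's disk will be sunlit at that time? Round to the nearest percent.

41%

Reduce mod P: 154.2 − 5×29.53 = 6.55 d into the current lunation.
The Moon has covered 6.55/29.53 of its cycle, so θ ≈ 360° × 6.55/29.53 = 79.9°.
cos 79.9° = 0.176, so f = (1 − 0.176)/2 = 0.412, so 41%.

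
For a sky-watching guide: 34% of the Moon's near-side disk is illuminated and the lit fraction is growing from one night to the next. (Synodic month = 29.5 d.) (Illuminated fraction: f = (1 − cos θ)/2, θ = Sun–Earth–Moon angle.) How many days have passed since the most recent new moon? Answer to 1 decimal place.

cos θ = 1 − 2f = 0.320, giving a principal value of 71.3°.
Waxing ⇒ before full, so θ = 71.3°.
At 360°/29.5 d per day, 71.3° corresponds to 5.85 days.

5.8 days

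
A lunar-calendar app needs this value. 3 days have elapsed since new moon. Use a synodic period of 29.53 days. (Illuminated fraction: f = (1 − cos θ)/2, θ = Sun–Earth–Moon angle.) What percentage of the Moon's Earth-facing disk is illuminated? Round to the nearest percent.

The Moon has covered 3/29.53 of its cycle, so θ ≈ 360° × 3/29.53 = 36.6°.
With cos θ = 0.803, the lit fraction is (1 − 0.803)/2 ≈ 0.098, so 10%.

10%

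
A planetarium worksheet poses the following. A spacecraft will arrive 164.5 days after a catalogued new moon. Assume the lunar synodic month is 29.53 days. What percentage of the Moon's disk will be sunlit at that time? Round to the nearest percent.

Reduce mod P: 164.5 − 5×29.53 = 16.85 d into the current lunation.
Phase angle: θ = 360°·(16.85 d)/(29.53 d) = 205.4°.
With cos θ = (-0.903), the lit fraction is (1 − (-0.903))/2 ≈ 0.952, so 95%.

95%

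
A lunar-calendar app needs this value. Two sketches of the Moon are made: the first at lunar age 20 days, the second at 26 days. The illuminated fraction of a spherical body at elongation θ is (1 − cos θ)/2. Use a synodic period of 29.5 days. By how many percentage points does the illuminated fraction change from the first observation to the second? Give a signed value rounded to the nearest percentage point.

-59 pp

θ₁ = 360° × 20/29.5 = 244.1°, f₁ = (1 − cos θ₁)/2 = 0.719.
θ₂ = 360° × 26/29.5 = 317.3°, f₂ = (1 − cos θ₂)/2 = 0.133.
Change = f₂ − f₁ = -0.586 → -59 percentage points.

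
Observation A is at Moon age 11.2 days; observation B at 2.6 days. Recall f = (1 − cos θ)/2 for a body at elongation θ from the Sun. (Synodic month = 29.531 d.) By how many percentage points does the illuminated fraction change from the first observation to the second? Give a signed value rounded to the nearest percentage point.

θ₁ = 360° × 11.2/29.531 = 136.5°, f₁ = (1 − cos θ₁)/2 = 0.863.
θ₂ = 360° × 2.6/29.531 = 31.7°, f₂ = (1 − cos θ₂)/2 = 0.075.
Change = f₂ − f₁ = -0.788 → -79 percentage points.

-79 pp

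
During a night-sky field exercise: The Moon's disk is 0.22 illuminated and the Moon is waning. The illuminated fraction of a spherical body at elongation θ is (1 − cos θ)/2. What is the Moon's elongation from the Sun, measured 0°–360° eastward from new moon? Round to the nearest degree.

304°

cos θ = 1 − 2f = 0.560, giving a principal value of 55.9°.
Since the Moon is past full (waning), take the reflex angle: θ = 360° − 55.9° = 304.1°.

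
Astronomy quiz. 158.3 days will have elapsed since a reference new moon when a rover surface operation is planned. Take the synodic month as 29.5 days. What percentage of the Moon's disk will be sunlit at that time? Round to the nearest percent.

Reduce mod P: 158.3 − 5×29.5 = 10.80 d into the current lunation.
Phase angle: θ = 360°·(10.80 d)/(29.5 d) = 131.8°.
Illuminated fraction = (1 − cos 131.8°)/2 = (1 − (-0.666))/2 ≈ 0.833, so 83%.

83%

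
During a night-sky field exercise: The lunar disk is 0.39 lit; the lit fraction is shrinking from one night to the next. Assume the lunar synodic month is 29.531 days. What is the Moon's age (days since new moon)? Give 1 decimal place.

Invert f = (1 − cos θ)/2 to get cos θ = 1 − 2(0.39) = 0.220, hence θ₀ = arccos 0.220 = 77.3°.
Waning ⇒ past full, so θ = 360° − 77.3° = 282.7°.
At 360°/29.531 d per day, 282.7° corresponds to 23.19 days.

23.2 days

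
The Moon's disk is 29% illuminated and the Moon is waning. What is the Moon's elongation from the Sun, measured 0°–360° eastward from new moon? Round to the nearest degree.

295°

Invert f = (1 − cos θ)/2 to get cos θ = 1 − 2(0.29) = 0.420, hence θ₀ = arccos 0.420 = 65.2°.
Waning ⇒ past full, so θ = 360° − 65.2° = 294.8°.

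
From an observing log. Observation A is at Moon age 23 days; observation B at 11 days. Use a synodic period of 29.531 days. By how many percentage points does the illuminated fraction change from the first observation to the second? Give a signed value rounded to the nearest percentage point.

+44 percentage points

First observation: θ = 360°·23/29.531 = 280.4°, so f = 0.410.
Second observation: θ = 134.1°, f = 0.848.
Δf = 0.848 − 0.410 = +0.438, i.e. +44 pp.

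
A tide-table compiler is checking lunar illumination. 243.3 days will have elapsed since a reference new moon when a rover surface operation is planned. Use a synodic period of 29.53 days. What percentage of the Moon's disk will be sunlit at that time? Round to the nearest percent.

47%

243.3 d spans 8 complete synodic months (8 × 29.53 = 236.24 d) plus 7.06 d.
Phase angle: θ = 360°·(7.06 d)/(29.53 d) = 86.1°.
cos 86.1° = 0.069, so f = (1 − 0.069)/2 = 0.466, so 47%.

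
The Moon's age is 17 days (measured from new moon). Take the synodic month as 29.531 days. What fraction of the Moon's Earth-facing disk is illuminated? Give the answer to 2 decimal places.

0.94

Elongation θ = 360° × 17/29.531 ≈ 207.2°.
cos 207.2° = (-0.889), so f = (1 − (-0.889))/2 = 0.945.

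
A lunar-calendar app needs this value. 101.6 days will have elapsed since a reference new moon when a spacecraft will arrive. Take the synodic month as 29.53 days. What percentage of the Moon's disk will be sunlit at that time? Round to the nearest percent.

97%

Reduce mod P: 101.6 − 3×29.53 = 13.01 d into the current lunation.
Elongation θ = 360° × 13.01/29.53 ≈ 158.6°.
cos 158.6° = (-0.931), so f = (1 − (-0.931))/2 = 0.966, so 97%.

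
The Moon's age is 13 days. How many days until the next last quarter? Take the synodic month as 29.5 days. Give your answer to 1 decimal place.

Last quarter is 0.75 of the way through the cycle: age 0.75 × 29.5 = 22.125 d.
That is 22.125 − 13 = 9.125 days ahead.

9.1 days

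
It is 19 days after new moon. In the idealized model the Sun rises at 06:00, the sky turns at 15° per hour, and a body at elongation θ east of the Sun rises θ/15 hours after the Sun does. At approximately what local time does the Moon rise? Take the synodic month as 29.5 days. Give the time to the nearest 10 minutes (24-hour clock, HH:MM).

Elongation θ = 360° × 19/29.5 ≈ 231.9°.
At 15° of sky rotation per hour, 231.9° corresponds to a 15.46 h lag.
06:00 + 15.458 h ≈ 21:27 → 21:30 to the nearest ten minutes.

21:30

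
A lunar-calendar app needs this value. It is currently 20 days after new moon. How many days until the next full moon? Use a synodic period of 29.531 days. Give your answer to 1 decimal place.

Full moon occurs at elongation 180°, i.e. at age 29.531 × 180/360 = 14.765 d.
Already past this cycle's full moon; the next is at 14.765 + 29.531 = 44.296 d, so 44.296 − 20 = 24.296 days.

24.3 days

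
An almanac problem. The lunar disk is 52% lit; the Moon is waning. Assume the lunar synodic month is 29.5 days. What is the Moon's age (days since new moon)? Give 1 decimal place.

21.9 days

cos θ = 1 − 2f = -0.040, giving a principal value of 92.3°.
Since the Moon is past full (waning), take the reflex angle: θ = 360° − 92.3° = 267.7°.
Age = 29.5 × 267.7°/360° ≈ 21.94 days.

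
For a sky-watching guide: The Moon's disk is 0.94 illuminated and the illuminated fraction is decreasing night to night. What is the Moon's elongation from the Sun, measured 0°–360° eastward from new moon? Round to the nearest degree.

208°

From f = (1 − cos θ)/2: cos θ = 1 − 2×0.94 = -0.880; arccos → 151.6°.
Waning ⇒ past full, so θ = 360° − 151.6° = 208.4°.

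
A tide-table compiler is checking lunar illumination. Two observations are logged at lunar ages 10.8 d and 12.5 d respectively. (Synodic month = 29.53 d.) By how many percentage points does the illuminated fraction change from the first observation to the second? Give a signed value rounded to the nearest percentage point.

+11 percentage points

First observation: θ = 360°·10.8/29.53 = 131.7°, so f = 0.832.
Second observation: θ = 152.4°, f = 0.943.
Δf = 0.943 − 0.832 = +0.111, i.e. +11 pp.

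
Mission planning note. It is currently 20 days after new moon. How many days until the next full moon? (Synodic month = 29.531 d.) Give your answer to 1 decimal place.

24.3 days

Full moon is 0.5 of the way through the cycle: age 0.5 × 29.531 = 14.765 d.
This lunation's full moon (14.765 d) has passed, so add one period: 44.296 − 20 = 24.296 days.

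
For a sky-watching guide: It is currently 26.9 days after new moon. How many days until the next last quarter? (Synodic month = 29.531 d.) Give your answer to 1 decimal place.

24.8 days

Last quarter is 0.75 of the way through the cycle: age 0.75 × 29.531 = 22.148 d.
Already past this cycle's last quarter; the next is at 22.148 + 29.531 = 51.679 d, so 51.679 − 26.9 = 24.779 days.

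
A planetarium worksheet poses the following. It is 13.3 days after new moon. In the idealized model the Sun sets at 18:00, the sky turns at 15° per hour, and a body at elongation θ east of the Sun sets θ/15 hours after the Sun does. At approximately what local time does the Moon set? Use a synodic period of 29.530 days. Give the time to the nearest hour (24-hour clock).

05:00

Phase angle: θ = 360°·(13.3 d)/(29.530 d) = 162.1°.
Delay after the Sun = 162.1° / (15°/h) ≈ 10.81 h.
18:00 + 10.81 h ≈ 04:49 → 05:00 to the nearest hour.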